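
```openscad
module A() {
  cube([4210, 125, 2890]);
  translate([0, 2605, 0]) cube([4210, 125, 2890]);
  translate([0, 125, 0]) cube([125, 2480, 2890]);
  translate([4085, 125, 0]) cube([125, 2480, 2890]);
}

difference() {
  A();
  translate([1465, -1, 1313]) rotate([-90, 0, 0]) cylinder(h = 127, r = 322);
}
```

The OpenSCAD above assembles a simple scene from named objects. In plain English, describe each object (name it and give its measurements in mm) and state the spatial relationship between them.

A is a box-shaped house frame (walls only): outside footprint 4210×2730 mm, wall height 2890 mm, wall thickness 125 mm. The two y-facing walls run the full x-width; the two x-facing walls fit between the inner faces of the y-facing walls.

The house frame has a circular hole of radius 322 mm through its front wall, centred at (x = 1465, z = 1313).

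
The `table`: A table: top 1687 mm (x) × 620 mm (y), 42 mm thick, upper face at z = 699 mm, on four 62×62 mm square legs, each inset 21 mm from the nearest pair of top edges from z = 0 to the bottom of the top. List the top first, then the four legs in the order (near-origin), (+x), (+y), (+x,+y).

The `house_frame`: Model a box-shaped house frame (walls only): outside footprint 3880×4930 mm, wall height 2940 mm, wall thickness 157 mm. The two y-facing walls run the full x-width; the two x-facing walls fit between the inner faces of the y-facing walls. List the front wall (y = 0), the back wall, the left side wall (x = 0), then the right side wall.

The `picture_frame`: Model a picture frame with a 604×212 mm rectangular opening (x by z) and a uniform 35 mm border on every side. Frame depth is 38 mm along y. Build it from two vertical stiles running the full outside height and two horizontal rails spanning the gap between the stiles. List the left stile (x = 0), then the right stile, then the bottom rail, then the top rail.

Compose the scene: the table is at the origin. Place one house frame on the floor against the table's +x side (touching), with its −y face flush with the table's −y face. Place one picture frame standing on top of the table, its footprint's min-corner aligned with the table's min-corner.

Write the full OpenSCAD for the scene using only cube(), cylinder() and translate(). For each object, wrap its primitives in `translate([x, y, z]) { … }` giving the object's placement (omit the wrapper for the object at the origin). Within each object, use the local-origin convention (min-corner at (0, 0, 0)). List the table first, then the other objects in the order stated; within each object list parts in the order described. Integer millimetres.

translate([0, 0, 657]) cube([1687, 620, 42]);
translate([21, 21, 0]) cube([62, 62, 657]);
translate([1604, 21, 0]) cube([62, 62, 657]);
translate([21, 537, 0]) cube([62, 62, 657]);
translate([1604, 537, 0]) cube([62, 62, 657]);
translate([1687, 0, 0]) {
  cube([3880, 157, 2940]);
  translate([0, 4773, 0]) cube([3880, 157, 2940]);
  translate([0, 157, 0]) cube([157, 4616, 2940]);
  translate([3723, 157, 0]) cube([157, 4616, 2940]);
}
translate([0, 0, 699]) {
  cube([35, 38, 282]);
  translate([639, 0, 0]) cube([35, 38, 282]);
  translate([35, 0, 0]) cube([604, 38, 35]);
  translate([35, 0, 247]) cube([604, 38, 35]);
}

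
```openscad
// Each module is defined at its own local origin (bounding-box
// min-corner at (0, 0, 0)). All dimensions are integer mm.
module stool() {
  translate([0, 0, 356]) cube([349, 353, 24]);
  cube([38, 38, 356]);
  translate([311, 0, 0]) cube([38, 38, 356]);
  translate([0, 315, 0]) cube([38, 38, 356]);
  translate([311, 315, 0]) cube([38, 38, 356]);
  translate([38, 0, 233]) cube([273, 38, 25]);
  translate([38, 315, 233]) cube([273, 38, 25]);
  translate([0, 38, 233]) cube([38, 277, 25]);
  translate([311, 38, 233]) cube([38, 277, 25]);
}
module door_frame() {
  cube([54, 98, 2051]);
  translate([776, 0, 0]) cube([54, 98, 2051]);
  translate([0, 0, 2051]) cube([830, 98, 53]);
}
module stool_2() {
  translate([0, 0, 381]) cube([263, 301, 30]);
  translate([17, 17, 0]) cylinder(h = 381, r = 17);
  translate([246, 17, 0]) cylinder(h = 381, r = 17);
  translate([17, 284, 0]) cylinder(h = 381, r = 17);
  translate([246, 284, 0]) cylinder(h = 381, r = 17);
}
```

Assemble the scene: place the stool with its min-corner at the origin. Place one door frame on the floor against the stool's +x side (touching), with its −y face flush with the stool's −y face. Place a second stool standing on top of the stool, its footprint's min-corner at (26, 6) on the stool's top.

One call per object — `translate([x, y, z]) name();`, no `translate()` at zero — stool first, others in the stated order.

stool();
translate([349, 0, 0]) door_frame();
translate([26, 6, 380]) stool_2();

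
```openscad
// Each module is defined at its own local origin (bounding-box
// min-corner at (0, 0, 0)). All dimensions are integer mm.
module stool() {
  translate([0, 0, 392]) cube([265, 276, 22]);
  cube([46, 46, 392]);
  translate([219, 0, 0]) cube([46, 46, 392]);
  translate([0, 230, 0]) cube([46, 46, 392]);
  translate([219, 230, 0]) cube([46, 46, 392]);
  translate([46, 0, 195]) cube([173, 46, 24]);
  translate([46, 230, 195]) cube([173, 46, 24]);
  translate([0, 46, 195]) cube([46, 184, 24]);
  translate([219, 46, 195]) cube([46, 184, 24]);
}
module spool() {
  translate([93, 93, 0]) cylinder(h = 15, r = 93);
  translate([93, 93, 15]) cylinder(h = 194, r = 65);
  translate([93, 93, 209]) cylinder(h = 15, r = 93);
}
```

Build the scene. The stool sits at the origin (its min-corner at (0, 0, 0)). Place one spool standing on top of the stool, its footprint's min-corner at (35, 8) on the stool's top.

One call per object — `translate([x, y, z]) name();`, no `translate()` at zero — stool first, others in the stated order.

stool();
translate([35, 8, 414]) spool();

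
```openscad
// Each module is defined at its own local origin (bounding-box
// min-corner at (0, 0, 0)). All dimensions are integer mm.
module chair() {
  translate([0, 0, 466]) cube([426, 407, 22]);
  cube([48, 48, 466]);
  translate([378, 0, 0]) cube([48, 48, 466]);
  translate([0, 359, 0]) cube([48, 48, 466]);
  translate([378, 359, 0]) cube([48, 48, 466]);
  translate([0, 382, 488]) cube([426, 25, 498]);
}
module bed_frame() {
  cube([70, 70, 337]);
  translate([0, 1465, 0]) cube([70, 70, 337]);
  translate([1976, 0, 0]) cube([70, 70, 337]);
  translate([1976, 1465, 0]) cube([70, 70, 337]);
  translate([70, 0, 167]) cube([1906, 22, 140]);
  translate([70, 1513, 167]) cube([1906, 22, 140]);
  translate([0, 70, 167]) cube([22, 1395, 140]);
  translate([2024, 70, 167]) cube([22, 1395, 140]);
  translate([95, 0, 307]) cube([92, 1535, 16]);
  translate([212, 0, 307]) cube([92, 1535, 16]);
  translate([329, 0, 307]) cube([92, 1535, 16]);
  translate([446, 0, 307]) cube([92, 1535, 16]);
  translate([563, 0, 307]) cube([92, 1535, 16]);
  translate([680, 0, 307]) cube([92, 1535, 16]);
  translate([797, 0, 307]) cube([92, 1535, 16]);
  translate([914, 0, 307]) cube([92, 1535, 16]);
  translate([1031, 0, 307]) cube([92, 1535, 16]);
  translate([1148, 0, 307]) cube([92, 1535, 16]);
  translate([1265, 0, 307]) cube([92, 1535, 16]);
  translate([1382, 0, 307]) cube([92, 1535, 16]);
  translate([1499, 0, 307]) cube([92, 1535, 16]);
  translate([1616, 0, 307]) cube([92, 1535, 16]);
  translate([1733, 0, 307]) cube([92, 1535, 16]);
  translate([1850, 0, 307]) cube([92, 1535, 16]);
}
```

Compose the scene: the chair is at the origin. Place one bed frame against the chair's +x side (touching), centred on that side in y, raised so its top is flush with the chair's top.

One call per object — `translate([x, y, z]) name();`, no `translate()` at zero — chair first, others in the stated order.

chair();
translate([426, -564, 649]) bed_frame();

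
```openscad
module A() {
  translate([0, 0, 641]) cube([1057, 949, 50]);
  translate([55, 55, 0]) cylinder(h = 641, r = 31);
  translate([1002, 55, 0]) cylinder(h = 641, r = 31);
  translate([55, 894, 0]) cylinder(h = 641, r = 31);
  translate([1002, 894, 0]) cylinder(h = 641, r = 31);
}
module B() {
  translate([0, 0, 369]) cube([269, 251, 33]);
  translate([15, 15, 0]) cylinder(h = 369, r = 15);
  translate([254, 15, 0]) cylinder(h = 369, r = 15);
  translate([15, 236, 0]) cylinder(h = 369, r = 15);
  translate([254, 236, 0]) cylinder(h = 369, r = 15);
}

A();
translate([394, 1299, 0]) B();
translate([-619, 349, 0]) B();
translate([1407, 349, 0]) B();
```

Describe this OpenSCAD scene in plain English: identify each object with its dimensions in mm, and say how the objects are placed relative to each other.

A is a table with a 1057×949 mm rectangular top, 50 mm thick, top surface at z = 691 mm, supported by four round legs of 62 mm diameter, each leg's bounding box inset 24 mm from the nearest pair of top edges, running from the floor.

B is a simple wooden stool: a rectangular seat 269 mm (x) by 251 mm (y), 33 mm thick, top face at z = 402 mm, on four round legs, each 30 mm in diameter. The legs rest on z = 0, each leg's axis is inset half a diameter from the nearest pair of seat edges (so the leg's bounding box is flush with the corner).

Three stools sit around the table at the +y, −x, +x sides.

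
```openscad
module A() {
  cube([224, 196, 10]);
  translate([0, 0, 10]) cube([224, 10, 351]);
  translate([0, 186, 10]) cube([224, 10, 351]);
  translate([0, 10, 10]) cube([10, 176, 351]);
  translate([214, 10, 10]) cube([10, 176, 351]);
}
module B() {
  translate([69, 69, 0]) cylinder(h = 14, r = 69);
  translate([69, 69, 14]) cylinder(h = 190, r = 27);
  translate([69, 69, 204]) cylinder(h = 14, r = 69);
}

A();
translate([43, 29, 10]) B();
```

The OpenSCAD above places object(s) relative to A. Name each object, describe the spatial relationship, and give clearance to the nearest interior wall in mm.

Clearances: x = 33, y = 19; minimum 19 mm.

A is an open box. B is a spool. The spool sits inside the open box, centred. The clearance to the nearest interior wall is 19 mm.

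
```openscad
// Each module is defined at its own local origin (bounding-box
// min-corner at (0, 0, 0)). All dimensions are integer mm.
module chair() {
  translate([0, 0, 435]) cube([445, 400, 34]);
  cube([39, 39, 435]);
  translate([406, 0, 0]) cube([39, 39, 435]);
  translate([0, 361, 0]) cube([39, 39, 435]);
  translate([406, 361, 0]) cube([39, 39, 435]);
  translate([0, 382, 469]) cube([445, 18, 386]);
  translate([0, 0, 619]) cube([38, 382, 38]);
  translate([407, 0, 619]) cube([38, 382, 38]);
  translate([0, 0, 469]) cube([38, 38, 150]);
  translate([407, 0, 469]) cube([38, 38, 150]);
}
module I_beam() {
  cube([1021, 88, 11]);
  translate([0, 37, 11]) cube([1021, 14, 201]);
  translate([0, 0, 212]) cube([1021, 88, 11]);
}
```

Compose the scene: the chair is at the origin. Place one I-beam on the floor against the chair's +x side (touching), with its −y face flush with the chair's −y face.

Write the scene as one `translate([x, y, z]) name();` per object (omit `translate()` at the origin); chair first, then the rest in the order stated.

chair();
translate([445, 0, 0]) I_beam();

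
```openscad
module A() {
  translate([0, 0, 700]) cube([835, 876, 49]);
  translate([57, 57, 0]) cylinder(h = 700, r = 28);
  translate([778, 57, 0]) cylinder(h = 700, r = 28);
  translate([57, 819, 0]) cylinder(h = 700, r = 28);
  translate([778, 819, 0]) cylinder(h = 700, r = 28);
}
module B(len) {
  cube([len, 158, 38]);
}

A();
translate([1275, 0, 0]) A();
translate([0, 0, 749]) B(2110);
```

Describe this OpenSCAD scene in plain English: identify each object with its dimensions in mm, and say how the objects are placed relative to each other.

A is a rectangular dining table. The top is 835×876×49 mm with its upper surface at z = 749 mm. It stands on four round legs of 56 mm diameter, each leg's bounding box inset 29 mm from the nearest pair of top edges, running from the floor to the underside of the top.

B is a rectangular beam 2110 mm long (x), 158 mm deep (y), 38 mm thick (z).

The beam spans the tops of two tables placed 440 mm apart, resting at z = 749 mm.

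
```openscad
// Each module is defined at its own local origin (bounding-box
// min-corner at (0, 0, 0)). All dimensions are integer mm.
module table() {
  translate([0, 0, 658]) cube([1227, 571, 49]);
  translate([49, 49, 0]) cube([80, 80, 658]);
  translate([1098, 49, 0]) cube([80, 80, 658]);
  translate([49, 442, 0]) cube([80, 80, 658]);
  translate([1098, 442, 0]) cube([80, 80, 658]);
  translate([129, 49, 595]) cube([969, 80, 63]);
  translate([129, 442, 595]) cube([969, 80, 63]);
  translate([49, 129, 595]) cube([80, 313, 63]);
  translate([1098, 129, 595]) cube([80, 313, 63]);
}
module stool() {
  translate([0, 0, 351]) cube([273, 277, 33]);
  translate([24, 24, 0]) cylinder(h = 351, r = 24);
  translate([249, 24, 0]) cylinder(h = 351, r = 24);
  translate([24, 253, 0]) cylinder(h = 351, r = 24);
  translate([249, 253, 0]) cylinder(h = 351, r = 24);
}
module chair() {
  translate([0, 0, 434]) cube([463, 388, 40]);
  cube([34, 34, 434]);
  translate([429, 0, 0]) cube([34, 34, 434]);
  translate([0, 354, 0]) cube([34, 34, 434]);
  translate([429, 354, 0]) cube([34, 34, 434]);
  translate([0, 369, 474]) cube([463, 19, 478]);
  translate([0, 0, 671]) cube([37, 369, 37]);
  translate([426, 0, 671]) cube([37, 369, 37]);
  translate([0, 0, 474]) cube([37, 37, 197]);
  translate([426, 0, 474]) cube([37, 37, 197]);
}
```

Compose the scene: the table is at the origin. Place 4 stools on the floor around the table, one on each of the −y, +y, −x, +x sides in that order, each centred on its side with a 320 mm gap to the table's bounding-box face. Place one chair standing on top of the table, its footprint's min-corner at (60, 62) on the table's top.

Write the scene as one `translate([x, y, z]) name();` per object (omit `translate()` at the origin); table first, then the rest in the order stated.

table();
translate([477, -597, 0]) stool();
translate([477, 891, 0]) stool();
translate([-593, 147, 0]) stool();
translate([1547, 147, 0]) stool();
translate([60, 62, 707]) chair();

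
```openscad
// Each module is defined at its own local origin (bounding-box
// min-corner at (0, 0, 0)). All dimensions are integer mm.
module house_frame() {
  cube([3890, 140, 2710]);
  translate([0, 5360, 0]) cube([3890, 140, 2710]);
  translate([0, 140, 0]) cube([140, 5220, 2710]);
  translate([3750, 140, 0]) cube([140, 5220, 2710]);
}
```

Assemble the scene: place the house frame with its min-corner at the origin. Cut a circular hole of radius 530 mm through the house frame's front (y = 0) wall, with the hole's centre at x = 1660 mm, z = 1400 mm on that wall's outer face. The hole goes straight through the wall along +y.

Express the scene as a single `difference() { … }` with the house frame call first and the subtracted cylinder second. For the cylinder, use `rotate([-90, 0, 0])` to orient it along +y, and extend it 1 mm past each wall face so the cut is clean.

difference() {
  house_frame();
  translate([1660, -1, 1400]) rotate([-90, 0, 0]) cylinder(h = 142, r = 530);
}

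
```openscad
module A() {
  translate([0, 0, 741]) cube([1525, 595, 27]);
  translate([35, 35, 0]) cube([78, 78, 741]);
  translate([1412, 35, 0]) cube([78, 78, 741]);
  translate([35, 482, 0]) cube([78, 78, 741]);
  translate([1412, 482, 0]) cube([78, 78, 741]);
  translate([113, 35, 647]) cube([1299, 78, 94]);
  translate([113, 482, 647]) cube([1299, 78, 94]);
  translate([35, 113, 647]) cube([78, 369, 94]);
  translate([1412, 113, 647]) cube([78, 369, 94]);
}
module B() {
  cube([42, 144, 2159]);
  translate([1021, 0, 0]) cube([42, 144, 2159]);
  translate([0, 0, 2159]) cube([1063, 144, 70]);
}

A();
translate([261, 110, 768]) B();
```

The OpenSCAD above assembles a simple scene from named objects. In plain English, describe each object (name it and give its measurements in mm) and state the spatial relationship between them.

A is a table with a 1525×595 mm rectangular top, 27 mm thick, top surface at z = 768 mm, supported by four 78×78 mm square legs, each inset 35 mm from the nearest pair of top edges, running from the floor. Four apron rails, 78 mm thick and 94 mm tall, run between adjacent legs with their top edges flush with the underside of the top and their outer faces flush with the legs' outer faces.

B is a door frame. The clear opening is 979 mm wide and 2159 mm high. Two 42 mm wide jambs, 144 mm deep, stand either side of the opening from the floor to the top of the opening. A 70 mm thick head sits across the top of both jambs, spanning the full outside width of the frame.

The door frame is on top of the table.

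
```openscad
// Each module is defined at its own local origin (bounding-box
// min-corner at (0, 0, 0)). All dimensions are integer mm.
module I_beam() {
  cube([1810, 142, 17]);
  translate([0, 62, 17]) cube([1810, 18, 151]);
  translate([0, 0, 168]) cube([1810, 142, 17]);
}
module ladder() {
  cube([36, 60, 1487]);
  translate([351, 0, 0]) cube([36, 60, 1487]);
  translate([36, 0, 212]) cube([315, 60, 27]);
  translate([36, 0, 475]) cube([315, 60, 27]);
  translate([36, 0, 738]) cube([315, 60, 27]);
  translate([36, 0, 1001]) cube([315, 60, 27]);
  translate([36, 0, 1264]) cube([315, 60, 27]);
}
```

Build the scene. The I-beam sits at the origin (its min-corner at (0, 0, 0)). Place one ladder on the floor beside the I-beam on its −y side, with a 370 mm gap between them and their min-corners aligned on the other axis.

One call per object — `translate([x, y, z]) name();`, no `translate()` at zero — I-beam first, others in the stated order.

I_beam();
translate([0, -430, 0]) ladder();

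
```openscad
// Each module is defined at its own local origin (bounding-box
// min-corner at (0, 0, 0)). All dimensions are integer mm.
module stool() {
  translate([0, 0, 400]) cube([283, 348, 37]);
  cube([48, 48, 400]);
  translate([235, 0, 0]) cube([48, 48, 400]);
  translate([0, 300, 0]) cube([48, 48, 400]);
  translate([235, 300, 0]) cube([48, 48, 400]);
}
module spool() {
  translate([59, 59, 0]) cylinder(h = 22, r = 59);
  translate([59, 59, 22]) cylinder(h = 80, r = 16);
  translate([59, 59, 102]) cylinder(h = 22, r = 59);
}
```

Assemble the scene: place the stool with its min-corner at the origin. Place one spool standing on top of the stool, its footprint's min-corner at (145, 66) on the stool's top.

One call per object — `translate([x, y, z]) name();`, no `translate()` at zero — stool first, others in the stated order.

stool();
translate([145, 66, 437]) spool();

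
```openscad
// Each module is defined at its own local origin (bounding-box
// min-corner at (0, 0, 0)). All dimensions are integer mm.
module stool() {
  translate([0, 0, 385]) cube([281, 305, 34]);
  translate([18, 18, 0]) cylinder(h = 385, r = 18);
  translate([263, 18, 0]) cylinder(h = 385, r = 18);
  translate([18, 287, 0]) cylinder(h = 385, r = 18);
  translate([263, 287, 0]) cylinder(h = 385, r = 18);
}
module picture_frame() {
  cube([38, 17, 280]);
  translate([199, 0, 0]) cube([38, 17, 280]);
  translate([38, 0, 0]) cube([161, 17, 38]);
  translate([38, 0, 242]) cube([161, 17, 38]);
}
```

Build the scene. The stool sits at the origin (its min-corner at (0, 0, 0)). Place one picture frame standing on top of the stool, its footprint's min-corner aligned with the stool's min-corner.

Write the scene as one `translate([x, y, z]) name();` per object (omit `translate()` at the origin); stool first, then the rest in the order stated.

stool();
translate([0, 0, 419]) picture_frame();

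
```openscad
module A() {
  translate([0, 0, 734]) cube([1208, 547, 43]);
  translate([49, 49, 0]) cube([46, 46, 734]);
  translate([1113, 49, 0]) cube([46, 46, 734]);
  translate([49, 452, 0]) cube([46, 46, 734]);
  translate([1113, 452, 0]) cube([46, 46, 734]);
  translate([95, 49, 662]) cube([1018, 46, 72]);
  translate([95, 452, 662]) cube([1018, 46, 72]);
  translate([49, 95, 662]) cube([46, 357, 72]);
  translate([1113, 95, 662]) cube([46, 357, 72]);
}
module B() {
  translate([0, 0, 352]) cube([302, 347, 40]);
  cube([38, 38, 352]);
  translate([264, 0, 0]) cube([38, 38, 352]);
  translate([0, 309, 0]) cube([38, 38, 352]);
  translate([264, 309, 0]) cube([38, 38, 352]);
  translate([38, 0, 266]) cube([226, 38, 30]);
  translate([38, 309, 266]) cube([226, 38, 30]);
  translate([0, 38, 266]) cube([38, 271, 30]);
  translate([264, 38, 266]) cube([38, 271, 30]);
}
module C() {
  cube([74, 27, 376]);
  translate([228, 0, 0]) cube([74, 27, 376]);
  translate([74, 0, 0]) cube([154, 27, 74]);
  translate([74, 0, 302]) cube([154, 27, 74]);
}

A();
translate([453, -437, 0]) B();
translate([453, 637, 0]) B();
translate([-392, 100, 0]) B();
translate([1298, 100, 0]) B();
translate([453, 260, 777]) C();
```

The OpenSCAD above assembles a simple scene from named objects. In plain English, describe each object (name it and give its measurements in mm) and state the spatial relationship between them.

A is a rectangular dining table. The top is 1208×547×43 mm with its upper surface at z = 777 mm. It stands on four 46×46 mm square legs, each inset 49 mm from the nearest pair of top edges, running from the floor to the underside of the top. Four apron rails, 46 mm thick and 72 mm tall, run between adjacent legs with their top edges flush with the underside of the top and their outer faces flush with the legs' outer faces.

B is a four-legged stool. The seat is a 302×347×40 mm slab whose top surface is at z = 392 mm; four square legs, each 38×38 mm in cross-section, run from the floor (z = 0) to the underside of the seat, each flush with a corner of the seat. Four stretchers, 38 mm wide and 30 mm tall, connect adjacent legs with their undersides at z = 266 mm, each running between the inner faces of the legs it joins and aligned with the legs' outer faces on the other axis.

C is a rectangular picture frame lying in the x–z plane (depth along y). The opening is 154 mm wide (x) by 228 mm tall (z), surrounded by a border 74 mm wide on all four sides. The frame is 27 mm deep and is made of two full-height vertical stiles with two horizontal rails fitted between them.

Four stools sit around the table at the −y, +y, −x, +x sides. The picture frame is on top of the table, centred.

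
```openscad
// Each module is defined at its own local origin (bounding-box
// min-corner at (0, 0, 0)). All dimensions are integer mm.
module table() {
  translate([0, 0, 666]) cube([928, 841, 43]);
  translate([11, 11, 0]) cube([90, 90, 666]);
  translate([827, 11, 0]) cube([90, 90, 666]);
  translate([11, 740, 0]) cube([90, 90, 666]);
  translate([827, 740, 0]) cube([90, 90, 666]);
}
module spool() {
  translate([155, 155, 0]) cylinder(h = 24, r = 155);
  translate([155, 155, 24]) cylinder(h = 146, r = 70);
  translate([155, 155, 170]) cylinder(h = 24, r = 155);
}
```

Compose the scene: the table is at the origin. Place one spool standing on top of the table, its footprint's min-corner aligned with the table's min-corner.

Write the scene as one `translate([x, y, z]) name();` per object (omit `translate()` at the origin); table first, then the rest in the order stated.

table();
translate([0, 0, 709]) spool();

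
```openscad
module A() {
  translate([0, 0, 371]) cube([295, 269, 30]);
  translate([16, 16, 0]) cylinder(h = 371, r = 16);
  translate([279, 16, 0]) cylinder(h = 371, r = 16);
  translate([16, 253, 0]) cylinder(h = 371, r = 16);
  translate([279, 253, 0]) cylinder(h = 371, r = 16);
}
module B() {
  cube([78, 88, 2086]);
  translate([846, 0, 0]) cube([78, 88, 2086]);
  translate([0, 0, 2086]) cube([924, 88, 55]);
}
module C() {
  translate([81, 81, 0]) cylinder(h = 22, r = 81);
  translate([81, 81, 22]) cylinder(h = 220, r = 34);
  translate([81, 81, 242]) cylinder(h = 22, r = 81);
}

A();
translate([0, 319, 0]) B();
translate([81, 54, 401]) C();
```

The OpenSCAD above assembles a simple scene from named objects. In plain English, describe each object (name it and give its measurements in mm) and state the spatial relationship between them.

A is a four-legged stool. The seat is 295×269 mm, 30 mm thick, top at z = 401 mm. It stands on four round legs, each 32 mm in diameter, from z = 0 to the seat underside, each leg's axis is inset half a diameter from the nearest pair of seat edges (so the leg's bounding box is flush with the corner).

B is a rectangular door frame: two vertical jambs of 78×88 mm section, 2086 mm tall, with a clear opening 768 mm wide between their inner faces. A header 55 mm tall and 88 mm deep lies on top of the jambs and spans the full outside width.

C is a spool: two coaxial disc flanges of radius 81 mm and thickness 22 mm, joined by a core cylinder of radius 34 mm and height 220 mm. The lower flange rests on z = 0 and the three cylinders share a vertical axis.

The door frame is on the floor beside the stool on its +y side. The spool is on top of the stool.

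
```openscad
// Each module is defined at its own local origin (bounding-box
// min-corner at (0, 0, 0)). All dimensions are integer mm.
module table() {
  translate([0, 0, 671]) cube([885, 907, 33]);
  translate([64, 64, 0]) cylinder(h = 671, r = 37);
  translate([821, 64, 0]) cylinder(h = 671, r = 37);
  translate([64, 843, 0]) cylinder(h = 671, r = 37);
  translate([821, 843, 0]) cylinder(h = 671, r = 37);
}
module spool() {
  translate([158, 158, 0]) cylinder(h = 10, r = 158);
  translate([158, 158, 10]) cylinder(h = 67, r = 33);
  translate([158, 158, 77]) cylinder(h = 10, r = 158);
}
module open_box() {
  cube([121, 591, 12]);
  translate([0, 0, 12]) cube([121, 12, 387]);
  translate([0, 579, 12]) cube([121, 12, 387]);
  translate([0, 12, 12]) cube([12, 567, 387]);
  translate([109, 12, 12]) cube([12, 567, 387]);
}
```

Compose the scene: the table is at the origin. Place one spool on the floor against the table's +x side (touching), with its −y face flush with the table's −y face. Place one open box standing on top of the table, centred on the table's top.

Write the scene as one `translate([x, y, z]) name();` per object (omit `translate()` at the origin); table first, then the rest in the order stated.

table();
translate([885, 0, 0]) spool();
translate([382, 158, 704]) open_box();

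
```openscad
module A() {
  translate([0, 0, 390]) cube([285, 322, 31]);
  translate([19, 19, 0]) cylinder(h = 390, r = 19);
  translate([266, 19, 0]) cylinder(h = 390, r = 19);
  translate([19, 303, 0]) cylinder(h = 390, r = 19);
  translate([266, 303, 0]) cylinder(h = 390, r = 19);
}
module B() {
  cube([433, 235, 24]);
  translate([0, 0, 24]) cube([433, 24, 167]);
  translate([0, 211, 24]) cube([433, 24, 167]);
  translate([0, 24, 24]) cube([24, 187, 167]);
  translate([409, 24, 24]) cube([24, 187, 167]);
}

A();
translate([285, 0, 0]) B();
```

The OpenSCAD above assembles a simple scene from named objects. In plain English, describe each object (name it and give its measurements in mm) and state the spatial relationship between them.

A is a simple wooden stool: a rectangular seat 285 mm (x) by 322 mm (y), 31 mm thick, top face at z = 421 mm, on four round legs, each 38 mm in diameter. The legs rest on z = 0, each leg's axis is inset half a diameter from the nearest pair of seat edges (so the leg's bounding box is flush with the corner).

B is an open-topped rectangular box: outside dimensions 433×235×191 mm, with a uniform wall and base thickness of 24 mm. The base is a full 433×235 slab on the floor; four walls sit on top of the base. The front and back walls (the −y and +y sides) span the full width; the two side walls fit between them.

The open box is against the stool's +x side, with their −y faces flush.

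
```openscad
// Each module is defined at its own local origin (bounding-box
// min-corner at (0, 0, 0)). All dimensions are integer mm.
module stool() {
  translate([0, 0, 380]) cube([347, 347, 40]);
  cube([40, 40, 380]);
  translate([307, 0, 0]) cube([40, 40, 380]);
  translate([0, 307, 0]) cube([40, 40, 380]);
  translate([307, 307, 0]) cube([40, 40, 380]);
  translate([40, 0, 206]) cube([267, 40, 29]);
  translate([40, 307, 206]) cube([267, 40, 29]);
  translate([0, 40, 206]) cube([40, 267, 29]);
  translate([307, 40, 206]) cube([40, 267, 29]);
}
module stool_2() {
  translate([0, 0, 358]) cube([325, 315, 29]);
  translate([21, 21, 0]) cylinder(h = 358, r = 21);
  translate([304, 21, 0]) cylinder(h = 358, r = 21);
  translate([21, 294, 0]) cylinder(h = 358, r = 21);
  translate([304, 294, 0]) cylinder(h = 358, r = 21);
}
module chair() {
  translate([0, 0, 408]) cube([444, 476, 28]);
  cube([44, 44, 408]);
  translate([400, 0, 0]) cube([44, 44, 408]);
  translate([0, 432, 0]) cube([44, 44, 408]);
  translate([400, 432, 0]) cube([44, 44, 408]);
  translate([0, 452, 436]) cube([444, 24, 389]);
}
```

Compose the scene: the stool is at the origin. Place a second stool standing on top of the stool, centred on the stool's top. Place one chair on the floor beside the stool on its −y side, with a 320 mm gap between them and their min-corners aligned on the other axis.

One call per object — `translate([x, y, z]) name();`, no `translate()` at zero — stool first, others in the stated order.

stool();
translate([11, 16, 420]) stool_2();
translate([0, -796, 0]) chair();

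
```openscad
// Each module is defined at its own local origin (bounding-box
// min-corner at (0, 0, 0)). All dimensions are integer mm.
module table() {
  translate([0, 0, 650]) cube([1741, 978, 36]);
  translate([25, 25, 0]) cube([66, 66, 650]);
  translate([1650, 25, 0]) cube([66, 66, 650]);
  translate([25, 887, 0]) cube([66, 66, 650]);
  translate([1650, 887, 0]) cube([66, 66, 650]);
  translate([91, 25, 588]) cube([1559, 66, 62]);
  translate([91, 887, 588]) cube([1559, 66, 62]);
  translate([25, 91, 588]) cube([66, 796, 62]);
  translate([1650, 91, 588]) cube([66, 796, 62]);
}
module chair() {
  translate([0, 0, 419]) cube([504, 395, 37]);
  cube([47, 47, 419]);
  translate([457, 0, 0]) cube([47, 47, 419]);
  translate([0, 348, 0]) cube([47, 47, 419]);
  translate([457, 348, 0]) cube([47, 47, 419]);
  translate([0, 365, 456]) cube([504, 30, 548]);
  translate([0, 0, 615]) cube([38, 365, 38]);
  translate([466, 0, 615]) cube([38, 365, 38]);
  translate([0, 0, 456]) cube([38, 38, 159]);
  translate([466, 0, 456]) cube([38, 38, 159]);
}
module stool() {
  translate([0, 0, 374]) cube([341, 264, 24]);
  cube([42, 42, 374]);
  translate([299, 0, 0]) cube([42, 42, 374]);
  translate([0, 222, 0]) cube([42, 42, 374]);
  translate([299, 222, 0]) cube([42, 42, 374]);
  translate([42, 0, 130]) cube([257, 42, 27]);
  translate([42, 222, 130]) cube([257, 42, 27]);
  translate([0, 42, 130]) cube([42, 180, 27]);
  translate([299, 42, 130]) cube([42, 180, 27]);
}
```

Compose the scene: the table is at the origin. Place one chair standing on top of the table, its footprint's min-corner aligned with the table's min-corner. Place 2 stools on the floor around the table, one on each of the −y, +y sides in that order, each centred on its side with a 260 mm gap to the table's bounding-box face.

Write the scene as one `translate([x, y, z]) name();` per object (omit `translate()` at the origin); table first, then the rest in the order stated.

table();
translate([0, 0, 686]) chair();
translate([700, -524, 0]) stool();
translate([700, 1238, 0]) stool();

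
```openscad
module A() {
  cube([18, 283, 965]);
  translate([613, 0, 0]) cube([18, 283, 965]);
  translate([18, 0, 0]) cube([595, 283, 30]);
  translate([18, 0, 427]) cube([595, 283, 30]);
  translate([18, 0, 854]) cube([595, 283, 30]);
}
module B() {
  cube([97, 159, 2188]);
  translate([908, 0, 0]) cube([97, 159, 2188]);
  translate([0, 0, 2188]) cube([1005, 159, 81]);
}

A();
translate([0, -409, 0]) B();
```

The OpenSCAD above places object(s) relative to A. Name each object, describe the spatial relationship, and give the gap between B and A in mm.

The door frame's nearest face is 250 mm from the bookshelf's −y face.

A is a bookshelf. B is a door frame. The door frame is on the floor beside the bookshelf on its −y side. The gap between the door frame and the bookshelf is 250 mm.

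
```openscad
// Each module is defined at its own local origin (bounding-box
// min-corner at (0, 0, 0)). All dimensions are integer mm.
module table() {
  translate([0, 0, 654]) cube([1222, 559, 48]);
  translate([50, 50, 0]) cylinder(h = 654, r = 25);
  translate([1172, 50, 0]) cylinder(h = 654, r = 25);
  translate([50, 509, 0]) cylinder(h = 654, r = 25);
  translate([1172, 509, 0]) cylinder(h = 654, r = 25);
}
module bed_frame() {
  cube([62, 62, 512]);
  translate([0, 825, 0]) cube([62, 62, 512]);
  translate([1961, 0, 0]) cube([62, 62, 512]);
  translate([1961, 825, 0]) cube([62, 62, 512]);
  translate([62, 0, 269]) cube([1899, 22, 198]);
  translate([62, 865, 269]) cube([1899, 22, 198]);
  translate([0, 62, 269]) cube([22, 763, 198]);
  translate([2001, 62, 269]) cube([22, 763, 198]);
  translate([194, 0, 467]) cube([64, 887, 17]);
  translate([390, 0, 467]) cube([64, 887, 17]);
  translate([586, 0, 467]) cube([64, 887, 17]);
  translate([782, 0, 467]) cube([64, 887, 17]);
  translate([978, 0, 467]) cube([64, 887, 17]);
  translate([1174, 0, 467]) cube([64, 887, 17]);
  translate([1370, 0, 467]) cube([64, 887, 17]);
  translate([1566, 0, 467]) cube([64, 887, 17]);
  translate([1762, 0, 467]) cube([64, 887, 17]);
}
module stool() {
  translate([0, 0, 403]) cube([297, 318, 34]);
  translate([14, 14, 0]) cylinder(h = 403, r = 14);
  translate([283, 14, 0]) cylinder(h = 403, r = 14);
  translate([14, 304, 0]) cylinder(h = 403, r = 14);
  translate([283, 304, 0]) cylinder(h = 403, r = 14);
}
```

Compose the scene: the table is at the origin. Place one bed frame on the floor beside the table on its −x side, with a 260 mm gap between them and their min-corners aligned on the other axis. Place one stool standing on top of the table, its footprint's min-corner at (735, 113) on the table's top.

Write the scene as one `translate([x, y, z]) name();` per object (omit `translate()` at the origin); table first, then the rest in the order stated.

table();
translate([-2283, 0, 0]) bed_frame();
translate([735, 113, 702]) stool();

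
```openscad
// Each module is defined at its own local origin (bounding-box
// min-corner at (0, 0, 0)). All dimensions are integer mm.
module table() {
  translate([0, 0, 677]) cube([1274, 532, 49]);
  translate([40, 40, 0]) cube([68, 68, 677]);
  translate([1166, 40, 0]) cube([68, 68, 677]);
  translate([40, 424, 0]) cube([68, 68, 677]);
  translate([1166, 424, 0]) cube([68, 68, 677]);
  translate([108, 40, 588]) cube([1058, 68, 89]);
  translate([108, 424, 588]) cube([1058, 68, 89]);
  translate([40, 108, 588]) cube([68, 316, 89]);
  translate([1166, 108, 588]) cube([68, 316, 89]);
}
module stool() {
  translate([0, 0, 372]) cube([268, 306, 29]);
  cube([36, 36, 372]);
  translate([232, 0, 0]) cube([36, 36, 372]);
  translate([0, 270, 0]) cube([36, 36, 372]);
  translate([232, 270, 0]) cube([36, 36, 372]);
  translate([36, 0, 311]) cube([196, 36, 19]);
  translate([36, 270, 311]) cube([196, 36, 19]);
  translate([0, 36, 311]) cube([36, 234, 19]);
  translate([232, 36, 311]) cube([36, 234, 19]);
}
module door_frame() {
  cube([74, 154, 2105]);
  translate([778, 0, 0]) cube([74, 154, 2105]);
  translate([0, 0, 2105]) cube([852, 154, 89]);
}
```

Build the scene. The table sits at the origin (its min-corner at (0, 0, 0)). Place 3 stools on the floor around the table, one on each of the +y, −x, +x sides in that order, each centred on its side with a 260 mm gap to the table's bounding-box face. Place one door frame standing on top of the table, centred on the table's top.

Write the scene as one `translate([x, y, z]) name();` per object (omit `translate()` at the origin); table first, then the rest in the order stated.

table();
translate([503, 792, 0]) stool();
translate([-528, 113, 0]) stool();
translate([1534, 113, 0]) stool();
translate([211, 189, 726]) door_frame();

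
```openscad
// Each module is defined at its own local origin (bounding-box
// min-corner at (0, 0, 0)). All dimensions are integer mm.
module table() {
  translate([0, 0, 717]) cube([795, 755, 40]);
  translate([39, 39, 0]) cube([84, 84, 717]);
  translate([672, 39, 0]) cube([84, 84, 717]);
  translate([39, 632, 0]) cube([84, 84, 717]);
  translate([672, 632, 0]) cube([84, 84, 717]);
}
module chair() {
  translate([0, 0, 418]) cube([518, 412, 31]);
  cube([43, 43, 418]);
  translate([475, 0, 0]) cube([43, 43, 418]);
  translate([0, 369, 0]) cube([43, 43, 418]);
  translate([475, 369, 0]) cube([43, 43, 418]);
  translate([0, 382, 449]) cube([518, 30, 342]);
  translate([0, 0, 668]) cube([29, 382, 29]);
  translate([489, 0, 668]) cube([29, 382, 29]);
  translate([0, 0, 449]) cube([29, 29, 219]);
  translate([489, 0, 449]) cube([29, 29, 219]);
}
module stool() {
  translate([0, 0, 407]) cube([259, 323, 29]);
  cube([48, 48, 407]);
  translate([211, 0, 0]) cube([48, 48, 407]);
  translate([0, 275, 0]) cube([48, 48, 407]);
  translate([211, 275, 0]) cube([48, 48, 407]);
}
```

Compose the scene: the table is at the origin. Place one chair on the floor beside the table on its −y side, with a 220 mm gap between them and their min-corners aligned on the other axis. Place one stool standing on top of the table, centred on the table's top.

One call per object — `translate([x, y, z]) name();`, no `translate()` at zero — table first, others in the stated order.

table();
translate([0, -632, 0]) chair();
translate([268, 216, 757]) stool();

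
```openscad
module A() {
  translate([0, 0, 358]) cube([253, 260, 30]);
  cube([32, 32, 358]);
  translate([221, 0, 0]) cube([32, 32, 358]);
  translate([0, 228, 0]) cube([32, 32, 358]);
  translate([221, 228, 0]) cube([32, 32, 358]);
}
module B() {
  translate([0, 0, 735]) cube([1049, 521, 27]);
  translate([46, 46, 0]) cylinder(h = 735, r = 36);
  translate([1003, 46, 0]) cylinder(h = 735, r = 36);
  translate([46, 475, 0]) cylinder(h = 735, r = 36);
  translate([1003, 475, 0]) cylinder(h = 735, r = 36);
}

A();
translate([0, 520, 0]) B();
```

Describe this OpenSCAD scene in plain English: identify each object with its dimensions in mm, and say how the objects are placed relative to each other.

A is a simple wooden stool: a rectangular seat 253 mm (x) by 260 mm (y), 30 mm thick, top face at z = 388 mm, on four square legs, each 32×32 mm in cross-section. The legs rest on z = 0, each flush with a corner of the seat.

B is a table: top 1049 mm (x) × 521 mm (y), 27 mm thick, upper face at z = 762 mm, on four round legs of 72 mm diameter, each leg's bounding box inset 10 mm from the nearest pair of top edges, running from z = 0 to the bottom of the top.

The table is on the floor beside the stool on its +y side.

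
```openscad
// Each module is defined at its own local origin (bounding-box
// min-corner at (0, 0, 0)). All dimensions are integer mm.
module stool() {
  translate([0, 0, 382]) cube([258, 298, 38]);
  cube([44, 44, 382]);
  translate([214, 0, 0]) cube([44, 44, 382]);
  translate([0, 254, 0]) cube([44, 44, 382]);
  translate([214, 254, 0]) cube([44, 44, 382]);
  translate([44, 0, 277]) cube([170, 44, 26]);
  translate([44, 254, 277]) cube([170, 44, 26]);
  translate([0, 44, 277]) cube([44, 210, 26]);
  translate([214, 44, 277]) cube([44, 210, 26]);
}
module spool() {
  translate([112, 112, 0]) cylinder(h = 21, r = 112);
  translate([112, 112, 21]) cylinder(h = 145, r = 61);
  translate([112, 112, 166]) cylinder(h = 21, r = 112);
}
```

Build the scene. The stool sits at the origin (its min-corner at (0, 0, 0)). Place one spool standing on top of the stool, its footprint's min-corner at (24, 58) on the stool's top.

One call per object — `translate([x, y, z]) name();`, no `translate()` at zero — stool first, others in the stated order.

stool();
translate([24, 58, 420]) spool();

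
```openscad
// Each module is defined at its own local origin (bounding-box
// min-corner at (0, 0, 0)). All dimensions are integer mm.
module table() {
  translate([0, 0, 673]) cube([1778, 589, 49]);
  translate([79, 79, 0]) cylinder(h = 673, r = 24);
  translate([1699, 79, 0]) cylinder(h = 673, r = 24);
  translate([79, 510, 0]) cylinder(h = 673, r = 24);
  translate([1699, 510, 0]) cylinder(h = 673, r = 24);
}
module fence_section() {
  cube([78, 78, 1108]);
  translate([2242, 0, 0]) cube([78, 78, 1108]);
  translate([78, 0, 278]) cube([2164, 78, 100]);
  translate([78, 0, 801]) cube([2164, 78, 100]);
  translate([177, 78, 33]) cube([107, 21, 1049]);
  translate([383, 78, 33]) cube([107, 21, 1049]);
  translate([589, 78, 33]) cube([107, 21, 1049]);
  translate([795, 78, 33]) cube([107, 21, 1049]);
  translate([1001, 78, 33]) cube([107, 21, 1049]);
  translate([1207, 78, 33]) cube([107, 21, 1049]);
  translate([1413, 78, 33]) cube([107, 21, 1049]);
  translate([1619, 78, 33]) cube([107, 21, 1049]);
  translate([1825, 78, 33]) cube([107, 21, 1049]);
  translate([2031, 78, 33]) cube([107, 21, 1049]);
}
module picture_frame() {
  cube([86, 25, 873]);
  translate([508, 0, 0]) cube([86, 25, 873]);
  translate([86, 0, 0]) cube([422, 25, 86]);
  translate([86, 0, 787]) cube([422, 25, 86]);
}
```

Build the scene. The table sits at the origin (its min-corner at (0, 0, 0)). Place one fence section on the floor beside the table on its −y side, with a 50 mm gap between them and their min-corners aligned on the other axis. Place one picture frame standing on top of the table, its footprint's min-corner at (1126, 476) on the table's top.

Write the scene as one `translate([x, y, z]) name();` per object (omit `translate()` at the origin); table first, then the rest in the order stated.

table();
translate([0, -149, 0]) fence_section();
translate([1126, 476, 722]) picture_frame();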